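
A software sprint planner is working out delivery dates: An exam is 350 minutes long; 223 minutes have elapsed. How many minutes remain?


Total budget: 350 minutes
Time used: 223 minutes
Remaining: 350 - 223 = 127 minutes
Percent used: 63.7%
Percent remaining: 36.3%

127


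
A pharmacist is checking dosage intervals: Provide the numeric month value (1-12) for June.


Calendar month order:
5. May
6. June <--
7. July
June is month number 6

6


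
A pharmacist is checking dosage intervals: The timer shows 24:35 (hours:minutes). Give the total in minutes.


Hours: 24
Minutes: 35
Convert hours to minutes: 24 x 60 = 1440
Add remaining minutes: 1440 + 35 = 1475

1475


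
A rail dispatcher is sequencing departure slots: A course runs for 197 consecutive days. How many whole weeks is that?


Total days: 197
Days per week: 7
Division: 197 / 7 = 28 remainder 1
Complete weeks: 28
Remaining days: 1

28


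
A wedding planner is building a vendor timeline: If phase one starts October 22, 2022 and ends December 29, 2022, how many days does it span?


Start date: 2022-10-22
End date: 2022-12-29
Oct 2022: +10 days
Nov 2022: +30 days
Dec 2022: +28 days
Total: 68 days

68


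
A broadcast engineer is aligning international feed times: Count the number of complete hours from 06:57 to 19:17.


Start: 06:57
End: 19:17
Hour difference: 19 - 6 = 13 hours
Minute difference: 17 - 57 = -40 minutes
Total minutes: 740
Complete hours: 740 / 60 = 12 (remainder 20)

12


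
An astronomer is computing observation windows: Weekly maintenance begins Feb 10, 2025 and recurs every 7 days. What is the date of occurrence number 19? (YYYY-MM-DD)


First occurrence: 2025-02-10 (occurrence 1)
Each occurrence is 7 days after the previous.
Occurrence 19 is 18 weeks after the first.
18 weeks = 126 days
2025-02-10 + 126 days = 2025-06-16

2025-06-16


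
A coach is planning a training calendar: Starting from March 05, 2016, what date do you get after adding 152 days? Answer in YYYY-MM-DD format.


Start: 2016-03-05
Adding 152 days
Days remaining in March: 26
After March: 126 days still to add
April 2016: 30 days, 96 remaining
May 2016: 31 days, 65 remaining
June 2016: 30 days, 35 remaining
July 2016: 31 days, 4 remaining
Result: 2016-08-04

2016-08-04


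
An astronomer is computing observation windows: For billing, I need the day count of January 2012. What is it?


Month: January
Year: 2012
January is a 31-day month
Total: 31 days

31


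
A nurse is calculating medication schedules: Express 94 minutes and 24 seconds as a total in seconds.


Minutes: 94
Seconds: 24
Convert minutes to seconds: 94 x 60 = 5640
Add remaining seconds: 5640 + 24 = 5664

5664


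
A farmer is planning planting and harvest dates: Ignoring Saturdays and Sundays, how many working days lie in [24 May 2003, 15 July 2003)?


Start: 2003-05-24 (Saturday)
End (exclusive): 2003-07-15 (Tuesday)
Total calendar days: 52
Full weeks: 52 // 7 = 7 -> 35 weekdays
Remaining 3 days starting on Saturday:
  Sat(-), Sun(-), Mon(w) -> 1 weekdays
Total business days: 35 + 1 = 36

36


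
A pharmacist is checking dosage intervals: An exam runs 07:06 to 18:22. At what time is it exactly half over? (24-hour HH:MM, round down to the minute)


Start time: 07:06 = 426 minutes from midnight
End time: 18:22 = 1102 minutes from midnight
Sum: 426 + 1102 = 1528
Midpoint: 1528 / 2 = 764 minutes
Convert: 764 / 60 = 12 hours, 44 minutes
Result: 12:44

12:44


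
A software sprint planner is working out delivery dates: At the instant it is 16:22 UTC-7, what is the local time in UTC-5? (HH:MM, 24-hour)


Local time: 16:22 at UTC-7 (offset -7h)
Target zone: UTC-5 (offset -5h)
Difference: -5 - (-7) = 2 hours
Calculation: 16 + (2) = 18
Result: 18:22

18:22


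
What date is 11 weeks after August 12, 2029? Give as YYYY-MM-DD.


Start: 2029-08-12
Weeks to add: 11
Convert to days: 11 x 7 = 77 days
Add 77 days to 2029-08-12
Result: 2029-10-28

2029-10-28


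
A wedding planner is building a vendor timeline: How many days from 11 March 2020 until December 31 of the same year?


Start: March 11, 2020
End: December 31, 2020
Days left in March: 20
April: 30
May: 31
June: 30
July: 31
... plus remaining months
Sum of remaining months: 275
Total: 20 + 275 = 295

295


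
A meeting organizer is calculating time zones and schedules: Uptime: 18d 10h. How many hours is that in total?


Days: 18
Extra hours: 10
Hours per day: 24
Days to hours: 18 x 24 = 432
Total: 432 + 10 = 442

442


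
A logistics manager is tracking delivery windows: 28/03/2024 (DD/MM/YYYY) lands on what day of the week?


Date: 2024-03-28
January 1, 2024 is a Monday
Day of year: 88
Offset from Jan 1: 87 days
87 mod 7 = 3
Result: Thursday

Thursday


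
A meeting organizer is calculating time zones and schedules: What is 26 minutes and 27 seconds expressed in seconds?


Minutes: 26
Extra seconds: 27
Seconds per minute: 60
Minutes to seconds: 26 x 60 = 1560
Total: 1560 + 27 = 1587

1587


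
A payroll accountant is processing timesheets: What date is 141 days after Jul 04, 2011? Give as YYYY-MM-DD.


Start: 2011-07-04
Adding 141 days
Days remaining in July: 27
After July: 114 days still to add
August 2011: 31 days, 83 remaining
September 2011: 30 days, 53 remaining
October 2011: 31 days, 22 remaining
November 2011 has 30 days, need 22
Result: 2011-11-22

2011-11-22


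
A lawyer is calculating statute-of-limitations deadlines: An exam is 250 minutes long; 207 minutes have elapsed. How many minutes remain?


Total budget: 250 minutes
Time used: 207 minutes
Remaining: 250 - 207 = 43 minutes
Percent used: 82.8%
Percent remaining: 17.2%

43


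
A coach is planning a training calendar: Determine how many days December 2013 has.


Month: December
Year: 2013
December is a 31-day month
Total: 31 days

31


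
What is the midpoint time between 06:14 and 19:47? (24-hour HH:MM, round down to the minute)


Start time: 06:14 = 374 minutes from midnight
End time: 19:47 = 1187 minutes from midnight
Sum: 374 + 1187 = 1561
Midpoint: 1561 / 2 = 780 minutes
Convert: 780 / 60 = 13 hours, 0 minutes
Result: 13:00

13:00


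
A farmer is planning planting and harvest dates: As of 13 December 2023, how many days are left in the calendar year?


Start: December 13, 2023
End: December 31, 2023
Days left in December: 18
Total: 18 days

18


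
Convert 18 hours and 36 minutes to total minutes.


Hours: 18
Extra minutes: 36
Minutes per hour: 60
Hours to minutes: 18 x 60 = 1080
Total: 1080 + 36 = 1116

1116


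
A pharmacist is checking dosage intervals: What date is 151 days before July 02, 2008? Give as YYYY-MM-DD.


Start: 2008-07-02
Subtracting 151 days
Days already passed in July: 2
After going back through July: 149 more days to subtract
June 2008: 30 days, 119 remaining
May 2008: 31 days, 88 remaining
April 2008: 30 days, 58 remaining
March 2008: 31 days, 27 remaining
Result: 2008-02-02

2008-02-02


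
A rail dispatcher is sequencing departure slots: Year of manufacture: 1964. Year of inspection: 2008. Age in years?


Birth year: 1964
Current year: 2008
Age = current year - birth year
Age = 2008 - 1964 = 44

44


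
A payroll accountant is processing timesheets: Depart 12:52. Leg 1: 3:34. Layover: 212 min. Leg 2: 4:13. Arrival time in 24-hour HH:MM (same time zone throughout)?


Depart: 12:52
Leg 1: +214 min -> 16:26
Layover: +212 min -> 19:58
Leg 2: +253 min -> 00:11
Total travel: 679 minutes = 11h 19m
Arrival: 00:11

00:11


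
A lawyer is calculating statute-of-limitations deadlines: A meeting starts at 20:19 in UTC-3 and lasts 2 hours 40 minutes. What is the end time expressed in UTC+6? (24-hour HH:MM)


Start: 20:19 in UTC-3
Step 1 - add duration:
  minutes: 19 + 40 = 59
  hours: 20 + 2 + 0 = 22
  end in UTC-3: 22:59
Step 2 - convert UTC-3 -> UTC+6:
  offset difference: 6 - (-3) = 9 hours
  22 + (9) = 31 -> mod 24 = 7
Result: 07:59 in UTC+6

07:59


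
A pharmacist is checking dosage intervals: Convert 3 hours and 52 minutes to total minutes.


Hours: 3
Minutes: 52
Convert hours to minutes: 3 x 60 = 180
Add remaining minutes: 180 + 52 = 232

232


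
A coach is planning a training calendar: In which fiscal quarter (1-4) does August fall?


Month: August (month 8)
Q1: January-March (months 1-3)
Q2: April-June (months 4-6)
Q3: July-September (months 7-9)
Q4: October-December (months 10-12)
Month 8 falls in Q3

3


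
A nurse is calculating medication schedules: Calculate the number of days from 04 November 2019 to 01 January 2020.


Start date: 2019-11-04
End date: 2020-01-01
Nov 2019: +27 days
Dec 2019: +31 days
Total: 58 days

58


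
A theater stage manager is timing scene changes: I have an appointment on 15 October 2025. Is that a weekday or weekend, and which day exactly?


Date: 2025-10-15
January 1, 2025 is a Wednesday
Day of year: 288
Offset from Jan 1: 287 days
287 mod 7 = 0
Result: Wednesday

Wednesday


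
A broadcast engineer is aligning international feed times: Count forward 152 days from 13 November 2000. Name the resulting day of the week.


Start: 2000-11-13 (Monday)
Step 1 - find target date: add 152 days
  2000-11-13 + 152 days = 2001-04-14
Step 2 - day of week:
  152 mod 7 = 5
  Monday + 5 days -> Saturday
Result: Saturday (2001-04-14)

Saturday


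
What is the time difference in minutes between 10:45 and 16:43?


Start time: 10:45 = 645 minutes from midnight
End time: 16:43 = 1003 minutes from midnight
Difference: 1003 - 645 = 358 minutes
That is 5 hours and 58 minutes

358


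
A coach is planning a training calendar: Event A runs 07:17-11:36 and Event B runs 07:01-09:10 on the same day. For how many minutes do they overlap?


Interval A: [437, 696] minutes from midnight
Interval B: [421, 550] minutes from midnight
Overlap start = max(437, 421) = 437
Overlap end = min(696, 550) = 550
Overlap = 550 - 437 = 113 minutes

113


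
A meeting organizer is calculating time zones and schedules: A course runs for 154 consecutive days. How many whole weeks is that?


Total days: 154
Days per week: 7
Division: 154 / 7 = 22 remainder 0
Complete weeks: 22
Remaining days: 0

22


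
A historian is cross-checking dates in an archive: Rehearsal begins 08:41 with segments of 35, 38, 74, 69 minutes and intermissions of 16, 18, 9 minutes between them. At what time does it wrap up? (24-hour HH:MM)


Start: 08:41 = 521 min from midnight
  after task 1 (35 min): 09:16
  after break (16 min): 09:32
  after task 2 (38 min): 10:10
  after break (18 min): 10:28
  after task 3 (74 min): 11:42
  after break (9 min): 11:51
  after task 4 (69 min): 13:00
Total elapsed: 259 minutes
End time: 13:00

13:00


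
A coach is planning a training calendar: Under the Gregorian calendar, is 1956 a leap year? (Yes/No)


Year: 1956
Divisible by 4? 1956 / 4 = 489.0 -> Yes
Divisible by 100? 1956 / 100 = 19.56 -> No
Divisible by 4 but not 100, so it IS a leap year

Yes


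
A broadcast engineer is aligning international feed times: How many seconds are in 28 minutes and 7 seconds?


Minutes: 28
Seconds: 7
Convert minutes to seconds: 28 x 60 = 1680
Add remaining seconds: 1680 + 7 = 1687

1687


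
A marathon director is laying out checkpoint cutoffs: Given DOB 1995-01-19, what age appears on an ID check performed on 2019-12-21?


Birth: 1995-01-19
Reference: 2019-12-21
Year difference: 2019 - 1995 = 24
Has birthday (01-19) occurred by 12-21? Yes
Age in full years: 24

24


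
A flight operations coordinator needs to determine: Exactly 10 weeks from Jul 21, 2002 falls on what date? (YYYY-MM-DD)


Start: 2002-07-21
Weeks to add: 10
Convert to days: 10 x 7 = 70 days
Add 70 days to 2002-07-21
Result: 2002-09-29

2002-09-29


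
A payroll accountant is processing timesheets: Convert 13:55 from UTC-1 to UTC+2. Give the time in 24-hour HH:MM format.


Local time: 13:55 at UTC-1 (offset -1h)
Target zone: UTC+2 (offset 2h)
Difference: 2 - (-1) = 3 hours
Calculation: 13 + (3) = 16
Result: 16:55

16:55


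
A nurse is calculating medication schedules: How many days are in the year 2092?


Year: 2092
Check leap year rules:
Divisible by 4? Yes
Divisible by 100? No
2092 is a leap year
Days: 366

366


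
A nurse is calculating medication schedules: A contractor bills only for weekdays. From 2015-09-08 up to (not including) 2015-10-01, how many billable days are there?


Start: 2015-09-08 (Tuesday)
End (exclusive): 2015-10-01 (Thursday)
Total calendar days: 23
Full weeks: 23 // 7 = 3 -> 15 weekdays
Remaining 2 days starting on Tuesday:
  Tue(w), Wed(w) -> 2 weekdays
Total business days: 15 + 2 = 17

17


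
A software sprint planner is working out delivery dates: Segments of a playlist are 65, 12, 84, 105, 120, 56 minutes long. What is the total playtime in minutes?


Durations: 65, 12, 84, 105, 120, 56
Running sum: 65
+ 12 = 77
+ 84 = 161
+ 105 = 266
+ 120 = 386
+ 56 = 442
Total duration: 442 minutes
That is 7 hours and 22 minutes

442


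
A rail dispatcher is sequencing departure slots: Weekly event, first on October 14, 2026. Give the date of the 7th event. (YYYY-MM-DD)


First occurrence: 2026-10-14 (occurrence 1)
Each occurrence is 7 days after the previous.
Occurrence 7 is 6 weeks after the first.
6 weeks = 42 days
2026-10-14 + 42 days = 2026-11-25

2026-11-25


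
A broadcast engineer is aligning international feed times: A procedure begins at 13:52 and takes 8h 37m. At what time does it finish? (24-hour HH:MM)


Start time: 13:52
Adding: 8 hours 37 minutes
Minutes: 52 + 37 = 89
Minute overflow: 89 >= 60, so carry 1 hour, minutes = 29
Hours: 13 + 8 + 1 = 22
Result: 22:29

22:29


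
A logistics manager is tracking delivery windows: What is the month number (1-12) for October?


Calendar month order:
9. September
10. October <--
11. November
October is month number 10

10


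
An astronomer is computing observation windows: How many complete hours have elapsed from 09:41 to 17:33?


Start: 09:41
End: 17:33
Hour difference: 17 - 9 = 8 hours
Minute difference: 33 - 41 = -8 minutes
Total minutes: 472
Complete hours: 472 / 60 = 7 (remainder 52)

7


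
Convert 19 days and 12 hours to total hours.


Days: 19
Extra hours: 12
Hours per day: 24
Days to hours: 19 x 24 = 456
Total: 456 + 12 = 468

468


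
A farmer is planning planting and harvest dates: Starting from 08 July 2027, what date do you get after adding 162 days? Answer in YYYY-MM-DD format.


Start: 2027-07-08
Adding 162 days
Days remaining in July: 23
After July: 139 days still to add
August 2027: 31 days, 108 remaining
September 2027: 30 days, 78 remaining
October 2027: 31 days, 47 remaining
November 2027: 30 days, 17 remaining
Result: 2027-12-17

2027-12-17


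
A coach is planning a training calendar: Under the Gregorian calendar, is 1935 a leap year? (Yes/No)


Year: 1935
Divisible by 4? 1935 / 4 = 483.75 -> No
Not divisible by 4, so NOT a leap year

No


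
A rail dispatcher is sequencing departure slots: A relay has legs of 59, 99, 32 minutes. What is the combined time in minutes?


Durations: 59, 99, 32
Running sum: 59
+ 99 = 158
+ 32 = 190
Total duration: 190 minutes
That is 3 hours and 10 minutes

190


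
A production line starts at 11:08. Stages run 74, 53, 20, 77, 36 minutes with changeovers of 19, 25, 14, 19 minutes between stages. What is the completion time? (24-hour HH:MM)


Start: 11:08 = 668 min from midnight
  after task 1 (74 min): 12:22
  after break (19 min): 12:41
  after task 2 (53 min): 13:34
  after break (25 min): 13:59
  after task 3 (20 min): 14:19
  after break (14 min): 14:33
  after task 4 (77 min): 15:50
  after break (19 min): 16:09
  after task 5 (36 min): 16:45
Total elapsed: 337 minutes
End time: 16:45

16:45


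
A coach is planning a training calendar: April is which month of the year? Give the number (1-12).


Calendar month order:
3. March
4. April <--
5. May
April is month number 4

4


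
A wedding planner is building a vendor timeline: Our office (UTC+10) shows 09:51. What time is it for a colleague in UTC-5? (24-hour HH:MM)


Local time: 09:51 at UTC+10 (offset 10h)
Target zone: UTC-5 (offset -5h)
Difference: -5 - (10) = -15 hours
Calculation: 9 + (-15) = -6
Wraparound: (-6) mod 24 = 18
Result: 18:51

18:51


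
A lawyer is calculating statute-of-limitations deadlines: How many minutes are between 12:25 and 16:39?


Start time: 12:25 = 745 minutes from midnight
End time: 16:39 = 999 minutes from midnight
Difference: 999 - 745 = 254 minutes
That is 4 hours and 14 minutes

254


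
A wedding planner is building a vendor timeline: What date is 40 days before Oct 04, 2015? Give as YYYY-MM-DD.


Start: 2015-10-04
Subtracting 40 days
Days already passed in October: 4
After going back through October: 36 more days to subtract
September 2015: 30 days, 6 remaining
August 2015 has 31 days, need 6
Result: 2015-08-25

2015-08-25


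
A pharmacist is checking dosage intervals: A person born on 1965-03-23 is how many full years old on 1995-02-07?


Birth: 1965-03-23
Reference: 1995-02-07
Year difference: 1995 - 1965 = 30
Has birthday (03-23) occurred by 02-07? No
Birthday not yet reached this year -> subtract 1
Age in full years: 29

29


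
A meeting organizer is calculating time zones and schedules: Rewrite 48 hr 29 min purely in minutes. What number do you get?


Hours: 48
Extra minutes: 29
Minutes per hour: 60
Hours to minutes: 48 x 60 = 2880
Total: 2880 + 29 = 2909

2909


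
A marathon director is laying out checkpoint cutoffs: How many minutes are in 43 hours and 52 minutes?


Hours: 43
Minutes: 52
Convert hours to minutes: 43 x 60 = 2580
Add remaining minutes: 2580 + 52 = 2632

2632


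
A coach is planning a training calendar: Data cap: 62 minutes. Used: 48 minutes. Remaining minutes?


Total budget: 62 minutes
Time used: 48 minutes
Remaining: 62 - 48 = 14 minutes
Percent used: 77.4%
Percent remaining: 22.6%

14


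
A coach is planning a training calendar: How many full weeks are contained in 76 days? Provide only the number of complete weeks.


Total days: 76
Days per week: 7
Division: 76 / 7 = 10 remainder 6
Complete weeks: 10
Remaining days: 6

10


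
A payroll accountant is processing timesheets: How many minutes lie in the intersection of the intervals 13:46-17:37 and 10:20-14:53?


Interval A: [826, 1057] minutes from midnight
Interval B: [620, 893] minutes from midnight
Overlap start = max(826, 620) = 826
Overlap end = min(1057, 893) = 893
Overlap = 893 - 826 = 67 minutes

67


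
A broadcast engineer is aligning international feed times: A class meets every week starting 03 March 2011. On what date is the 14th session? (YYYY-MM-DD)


First occurrence: 2011-03-03 (occurrence 1)
Each occurrence is 7 days after the previous.
Occurrence 14 is 13 weeks after the first.
13 weeks = 91 days
2011-03-03 + 91 days = 2011-06-02

2011-06-02


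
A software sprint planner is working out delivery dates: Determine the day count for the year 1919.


Year: 1919
Check leap year rules:
Divisible by 4? No
1919 is not a leap year
Days: 365

365


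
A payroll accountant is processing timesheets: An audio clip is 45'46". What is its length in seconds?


Minutes: 45
Seconds: 46
Convert minutes to seconds: 45 x 60 = 2700
Add remaining seconds: 2700 + 46 = 2746

2746


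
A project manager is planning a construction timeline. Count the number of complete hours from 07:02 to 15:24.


Start: 07:02
End: 15:24
Hour difference: 15 - 7 = 8 hours
Minute difference: 24 - 2 = 22 minutes
Total minutes: 502
Complete hours: 502 / 60 = 8 (remainder 22)

8


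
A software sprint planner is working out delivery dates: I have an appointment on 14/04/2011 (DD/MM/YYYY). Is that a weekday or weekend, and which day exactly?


Date: 2011-04-14
January 1, 2011 is a Saturday
Day of year: 104
Offset from Jan 1: 103 days
103 mod 7 = 5
Result: Thursday

Thursday


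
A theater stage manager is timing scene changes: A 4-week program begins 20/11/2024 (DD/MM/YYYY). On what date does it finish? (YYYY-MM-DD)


Start: 2024-11-20
Weeks to add: 4
Convert to days: 4 x 7 = 28 days
Add 28 days to 2024-11-20
Result: 2024-12-18

2024-12-18


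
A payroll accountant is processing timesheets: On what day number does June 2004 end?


Month: June
Year: 2004
June is a 30-day month
Total: 30 days

30


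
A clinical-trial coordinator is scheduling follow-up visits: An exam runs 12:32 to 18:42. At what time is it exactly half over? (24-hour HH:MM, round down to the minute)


Start time: 12:32 = 752 minutes from midnight
End time: 18:42 = 1122 minutes from midnight
Sum: 752 + 1122 = 1874
Midpoint: 1874 / 2 = 937 minutes
Convert: 937 / 60 = 15 hours, 37 minutes
Result: 15:37

15:37


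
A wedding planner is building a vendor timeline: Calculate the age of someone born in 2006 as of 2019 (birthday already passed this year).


Birth year: 2006
Current year: 2019
Age = current year - birth year
Age = 2019 - 2006 = 13

13


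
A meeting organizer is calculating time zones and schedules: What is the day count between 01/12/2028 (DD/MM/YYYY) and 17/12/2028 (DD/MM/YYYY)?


Start date: 2028-12-01
End date: 2028-12-17
Dec 2028: +16 days
Total: 16 days

16


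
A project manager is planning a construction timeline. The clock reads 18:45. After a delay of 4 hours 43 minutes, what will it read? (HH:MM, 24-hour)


Start time: 18:45
Adding: 4 hours 43 minutes
Minutes: 45 + 43 = 88
Minute overflow: 88 >= 60, so carry 1 hour, minutes = 28
Hours: 18 + 4 + 1 = 23
Result: 23:28

23:28


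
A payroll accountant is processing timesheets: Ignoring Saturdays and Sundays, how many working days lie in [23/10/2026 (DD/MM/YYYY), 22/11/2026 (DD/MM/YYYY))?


Start: 2026-10-23 (Friday)
End (exclusive): 2026-11-22 (Sunday)
Total calendar days: 30
Full weeks: 30 // 7 = 4 -> 20 weekdays
Remaining 2 days starting on Friday:
  Fri(w), Sat(-) -> 1 weekdays
Total business days: 20 + 1 = 21

21


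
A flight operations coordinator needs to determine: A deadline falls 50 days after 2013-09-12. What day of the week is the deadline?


Start: 2013-09-12 (Thursday)
Step 1 - find target date: add 50 days
  2013-09-12 + 50 days = 2013-11-01
Step 2 - day of week:
  50 mod 7 = 1
  Thursday + 1 days -> Friday
Result: Friday (2013-11-01)

Friday


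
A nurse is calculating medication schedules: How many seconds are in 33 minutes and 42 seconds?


Minutes: 33
Extra seconds: 42
Seconds per minute: 60
Minutes to seconds: 33 x 60 = 1980
Total: 1980 + 42 = 2022

2022


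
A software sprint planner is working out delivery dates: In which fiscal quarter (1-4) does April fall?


Month: April (month 4)
Q1: January-March (months 1-3)
Q2: April-June (months 4-6)
Q3: July-September (months 7-9)
Q4: October-December (months 10-12)
Month 4 falls in Q2

2


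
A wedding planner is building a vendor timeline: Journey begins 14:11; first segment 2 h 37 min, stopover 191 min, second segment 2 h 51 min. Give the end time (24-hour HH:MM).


Depart: 14:11
Leg 1: +157 min -> 16:48
Layover: +191 min -> 19:59
Leg 2: +171 min -> 22:50
Total travel: 519 minutes = 8h 39m
Arrival: 22:50

22:50


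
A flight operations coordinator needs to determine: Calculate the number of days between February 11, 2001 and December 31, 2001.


Start: February 11, 2001
End: December 31, 2001
Days left in February: 17
March: 31
April: 30
May: 31
June: 30
... plus remaining months
Sum of remaining months: 306
Total: 17 + 306 = 323

323


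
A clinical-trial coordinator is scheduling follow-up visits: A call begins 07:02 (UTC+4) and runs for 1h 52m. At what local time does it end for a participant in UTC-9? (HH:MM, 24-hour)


Start: 07:02 in UTC+4
Step 1 - add duration:
  minutes: 2 + 52 = 54
  hours: 7 + 1 + 0 = 8
  end in UTC+4: 08:54
Step 2 - convert UTC+4 -> UTC-9:
  offset difference: -9 - (4) = -13 hours
  8 + (-13) = -5 -> mod 24 = 19
Result: 19:54 in UTC-9

19:54


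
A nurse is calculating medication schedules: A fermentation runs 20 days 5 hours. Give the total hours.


Days: 20
Extra hours: 5
Hours per day: 24
Days to hours: 20 x 24 = 480
Total: 480 + 5 = 485

485


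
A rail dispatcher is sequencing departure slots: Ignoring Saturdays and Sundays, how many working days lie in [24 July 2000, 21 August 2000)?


Start: 2000-07-24 (Monday)
End (exclusive): 2000-08-21 (Monday)
Total calendar days: 28
Full weeks: 28 // 7 = 4 -> 20 weekdays
Remaining 0 days starting on Monday:
Total business days: 20 + 0 = 20

20


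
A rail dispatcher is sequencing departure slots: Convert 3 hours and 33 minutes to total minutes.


Hours: 3
Minutes: 33
Convert hours to minutes: 3 x 60 = 180
Add remaining minutes: 180 + 33 = 213

213


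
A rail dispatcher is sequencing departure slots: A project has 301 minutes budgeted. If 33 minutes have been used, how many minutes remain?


Total budget: 301 minutes
Time used: 33 minutes
Remaining: 301 - 33 = 268 minutes
Percent used: 11.0%
Percent remaining: 89.0%

268


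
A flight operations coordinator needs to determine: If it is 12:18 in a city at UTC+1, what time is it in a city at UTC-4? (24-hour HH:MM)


Local time: 12:18 at UTC+1 (offset 1h)
Target zone: UTC-4 (offset -4h)
Difference: -4 - (1) = -5 hours
Calculation: 12 + (-5) = 7
Result: 07:18

07:18


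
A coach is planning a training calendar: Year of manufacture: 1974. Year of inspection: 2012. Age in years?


Birth year: 1974
Current year: 2012
Age = current year - birth year
Age = 2012 - 1974 = 38

38


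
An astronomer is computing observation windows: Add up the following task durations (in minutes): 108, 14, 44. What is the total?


Durations: 108, 14, 44
Running sum: 108
+ 14 = 122
+ 44 = 166
Total duration: 166 minutes
That is 2 hours and 46 minutes

166


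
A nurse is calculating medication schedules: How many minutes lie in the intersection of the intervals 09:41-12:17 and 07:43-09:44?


Interval A: [581, 737] minutes from midnight
Interval B: [463, 584] minutes from midnight
Overlap start = max(581, 463) = 581
Overlap end = min(737, 584) = 584
Overlap = 584 - 581 = 3 minutes

3


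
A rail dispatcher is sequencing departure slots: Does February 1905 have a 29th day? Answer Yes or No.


Year: 1905
Divisible by 4? 1905 / 4 = 476.25 -> No
Not divisible by 4, so NOT a leap year

No


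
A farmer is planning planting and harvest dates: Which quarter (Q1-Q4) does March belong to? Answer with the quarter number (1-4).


Month: March (month 3)
Q1: January-March (months 1-3)
Q2: April-June (months 4-6)
Q3: July-September (months 7-9)
Q4: October-December (months 10-12)
Month 3 falls in Q1

1


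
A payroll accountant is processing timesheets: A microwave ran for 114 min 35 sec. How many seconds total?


Minutes: 114
Extra seconds: 35
Seconds per minute: 60
Minutes to seconds: 114 x 60 = 6840
Total: 6840 + 35 = 6875

6875


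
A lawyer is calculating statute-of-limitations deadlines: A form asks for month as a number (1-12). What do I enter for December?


Calendar month order:
11. November
12. December <--
December is month number 12

12


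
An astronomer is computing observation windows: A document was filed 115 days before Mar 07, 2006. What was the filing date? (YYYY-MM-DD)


Start: 2006-03-07
Subtracting 115 days
Days already passed in March: 7
After going back through March: 108 more days to subtract
February 2006: 28 days, 80 remaining
January 2006: 31 days, 49 remaining
December 2005: 31 days, 18 remaining
November 2005 has 30 days, need 18
Result: 2005-11-12

2005-11-12


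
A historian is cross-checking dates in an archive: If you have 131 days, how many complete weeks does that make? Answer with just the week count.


Total days: 131
Days per week: 7
Division: 131 / 7 = 18 remainder 5
Complete weeks: 18
Remaining days: 5

18


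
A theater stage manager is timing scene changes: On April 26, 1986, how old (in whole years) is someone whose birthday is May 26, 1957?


Birth: 1957-05-26
Reference: 1986-04-26
Year difference: 1986 - 1957 = 29
Has birthday (05-26) occurred by 04-26? No
Birthday not yet reached this year -> subtract 1
Age in full years: 28

28


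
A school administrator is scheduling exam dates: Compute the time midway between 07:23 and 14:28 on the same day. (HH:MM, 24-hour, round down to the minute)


Start time: 07:23 = 443 minutes from midnight
End time: 14:28 = 868 minutes from midnight
Sum: 443 + 868 = 1311
Midpoint: 1311 / 2 = 655 minutes
Convert: 655 / 60 = 10 hours, 55 minutes
Result: 10:55

10:55


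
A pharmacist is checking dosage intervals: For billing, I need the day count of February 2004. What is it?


Month: February
Year: 2004
2004 is a leap year
February has 29 days
Total: 29 days

29


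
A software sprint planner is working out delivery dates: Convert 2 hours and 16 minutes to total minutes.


Hours: 2
Extra minutes: 16
Minutes per hour: 60
Hours to minutes: 2 x 60 = 120
Total: 120 + 16 = 136

136


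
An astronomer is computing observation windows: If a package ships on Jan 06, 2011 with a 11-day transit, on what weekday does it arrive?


Start: 2011-01-06 (Thursday)
Step 1 - find target date: add 11 days
  2011-01-06 + 11 days = 2011-01-17
Step 2 - day of week:
  11 mod 7 = 4
  Thursday + 4 days -> Monday
Result: Monday (2011-01-17)

Monday


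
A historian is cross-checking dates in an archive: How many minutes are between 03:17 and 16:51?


Start time: 03:17 = 197 minutes from midnight
End time: 16:51 = 1011 minutes from midnight
Difference: 1011 - 197 = 814 minutes
That is 13 hours and 34 minutes

814


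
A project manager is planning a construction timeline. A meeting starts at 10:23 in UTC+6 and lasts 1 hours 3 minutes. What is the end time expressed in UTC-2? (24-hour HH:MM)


Start: 10:23 in UTC+6
Step 1 - add duration:
  minutes: 23 + 3 = 26
  hours: 10 + 1 + 0 = 11
  end in UTC+6: 11:26
Step 2 - convert UTC+6 -> UTC-2:
  offset difference: -2 - (6) = -8 hours
  11 + (-8) = 3 -> mod 24 = 3
Result: 03:26 in UTC-2

03:26


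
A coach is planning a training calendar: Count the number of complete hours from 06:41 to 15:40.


Start: 06:41
End: 15:40
Hour difference: 15 - 6 = 9 hours
Minute difference: 40 - 41 = -1 minutes
Total minutes: 539
Complete hours: 539 / 60 = 8 (remainder 59)

8


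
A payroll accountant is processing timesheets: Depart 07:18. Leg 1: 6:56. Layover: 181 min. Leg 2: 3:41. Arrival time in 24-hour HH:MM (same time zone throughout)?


Depart: 07:18
Leg 1: +416 min -> 14:14
Layover: +181 min -> 17:15
Leg 2: +221 min -> 20:56
Total travel: 818 minutes = 13h 38m
Arrival: 20:56

20:56


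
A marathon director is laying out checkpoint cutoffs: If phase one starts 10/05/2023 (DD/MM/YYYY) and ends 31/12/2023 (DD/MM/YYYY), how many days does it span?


Start date: 2023-05-10
End date: 2023-12-31
May 2023: +22 days
Jun 2023: +30 days
Jul 2023: +31 days
... (5 more months)
Total: 235 days

235


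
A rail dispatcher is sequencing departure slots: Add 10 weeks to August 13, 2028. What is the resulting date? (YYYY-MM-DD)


Start: 2028-08-13
Weeks to add: 10
Convert to days: 10 x 7 = 70 days
Add 70 days to 2028-08-13
Result: 2028-10-22

2028-10-22


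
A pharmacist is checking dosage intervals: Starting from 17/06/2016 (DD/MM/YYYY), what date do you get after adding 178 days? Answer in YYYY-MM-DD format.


Start: 2016-06-17
Adding 178 days
Days remaining in June: 13
After June: 165 days still to add
July 2016: 31 days, 134 remaining
August 2016: 31 days, 103 remaining
September 2016: 30 days, 73 remaining
October 2016: 31 days, 42 remaining
Result: 2016-12-12

2016-12-12


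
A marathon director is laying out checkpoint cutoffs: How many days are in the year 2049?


Year: 2049
Check leap year rules:
Divisible by 4? No
2049 is not a leap year
Days: 365

365


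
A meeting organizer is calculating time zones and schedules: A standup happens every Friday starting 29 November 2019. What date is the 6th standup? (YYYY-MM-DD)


First occurrence: 2019-11-29 (occurrence 1)
Each occurrence is 7 days after the previous.
Occurrence 6 is 5 weeks after the first.
5 weeks = 35 days
2019-11-29 + 35 days = 2020-01-03

2020-01-03


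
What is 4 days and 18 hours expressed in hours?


Days: 4
Extra hours: 18
Hours per day: 24
Days to hours: 4 x 24 = 96
Total: 96 + 18 = 114

114


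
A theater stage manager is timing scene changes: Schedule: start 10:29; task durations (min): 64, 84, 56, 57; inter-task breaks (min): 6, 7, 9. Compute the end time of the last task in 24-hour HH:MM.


Start: 10:29 = 629 min from midnight
  after task 1 (64 min): 11:33
  after break (6 min): 11:39
  after task 2 (84 min): 13:03
  after break (7 min): 13:10
  after task 3 (56 min): 14:06
  after break (9 min): 14:15
  after task 4 (57 min): 15:12
Total elapsed: 283 minutes
End time: 15:12

15:12


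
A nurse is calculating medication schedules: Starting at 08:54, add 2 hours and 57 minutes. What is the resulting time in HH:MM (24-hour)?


Start time: 08:54
Adding: 2 hours 57 minutes
Minutes: 54 + 57 = 111
Minute overflow: 111 >= 60, so carry 1 hour, minutes = 51
Hours: 8 + 2 + 1 = 11
Result: 11:51

11:51


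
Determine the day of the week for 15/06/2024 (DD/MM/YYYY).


Date: 2024-06-15
January 1, 2024 is a Monday
Day of year: 167
Offset from Jan 1: 166 days
166 mod 7 = 5
Result: Saturday

Saturday


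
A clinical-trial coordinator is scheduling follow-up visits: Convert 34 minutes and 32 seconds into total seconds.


Minutes: 34
Seconds: 32
Convert minutes to seconds: 34 x 60 = 2040
Add remaining seconds: 2040 + 32 = 2072

2072


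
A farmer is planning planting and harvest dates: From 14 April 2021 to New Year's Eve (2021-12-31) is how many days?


Start: April 14, 2021
End: December 31, 2021
Days left in April: 16
May: 31
June: 30
July: 31
August: 31
... plus remaining months
Sum of remaining months: 245
Total: 16 + 245 = 261

261


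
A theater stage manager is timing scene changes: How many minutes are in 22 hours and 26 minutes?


Hours: 22
Extra minutes: 26
Minutes per hour: 60
Hours to minutes: 22 x 60 = 1320
Total: 1320 + 26 = 1346

1346


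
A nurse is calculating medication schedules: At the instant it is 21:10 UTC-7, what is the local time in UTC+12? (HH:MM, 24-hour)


Local time: 21:10 at UTC-7 (offset -7h)
Target zone: UTC+12 (offset 12h)
Difference: 12 - (-7) = 19 hours
Calculation: 21 + (19) = 40
Wraparound: (40) mod 24 = 16
Result: 16:10

16:10


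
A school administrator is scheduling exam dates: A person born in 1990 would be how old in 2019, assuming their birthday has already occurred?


Birth year: 1990
Current year: 2019
Age = current year - birth year
Age = 2019 - 1990 = 29

29


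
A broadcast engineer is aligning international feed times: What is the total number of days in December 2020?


Month: December
Year: 2020
December is a 31-day month
Total: 31 days

31


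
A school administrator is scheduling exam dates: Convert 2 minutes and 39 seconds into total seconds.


Minutes: 2
Seconds: 39
Convert minutes to seconds: 2 x 60 = 120
Add remaining seconds: 120 + 39 = 159

159


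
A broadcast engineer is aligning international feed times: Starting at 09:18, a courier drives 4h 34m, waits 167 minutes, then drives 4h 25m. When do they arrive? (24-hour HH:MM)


Depart: 09:18
Leg 1: +274 min -> 13:52
Layover: +167 min -> 16:39
Leg 2: +265 min -> 21:04
Total travel: 706 minutes = 11h 46m
Arrival: 21:04

21:04


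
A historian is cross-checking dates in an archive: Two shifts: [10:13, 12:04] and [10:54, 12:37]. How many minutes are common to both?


Interval A: [613, 724] minutes from midnight
Interval B: [654, 757] minutes from midnight
Overlap start = max(613, 654) = 654
Overlap end = min(724, 757) = 724
Overlap = 724 - 654 = 70 minutes

70


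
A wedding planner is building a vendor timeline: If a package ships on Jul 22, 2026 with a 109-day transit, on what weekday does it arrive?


Start: 2026-07-22 (Wednesday)
Step 1 - find target date: add 109 days
  2026-07-22 + 109 days = 2026-11-08
Step 2 - day of week:
  109 mod 7 = 4
  Wednesday + 4 days -> Sunday
Result: Sunday (2026-11-08)

Sunday


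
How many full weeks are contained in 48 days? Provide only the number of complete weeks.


Total days: 48
Days per week: 7
Division: 48 / 7 = 6 remainder 6
Complete weeks: 6
Remaining days: 6

6


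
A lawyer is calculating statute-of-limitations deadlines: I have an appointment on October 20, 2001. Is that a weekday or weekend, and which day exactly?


Date: 2001-10-20
January 1, 2001 is a Monday
Day of year: 293
Offset from Jan 1: 292 days
292 mod 7 = 5
Result: Saturday

Saturday


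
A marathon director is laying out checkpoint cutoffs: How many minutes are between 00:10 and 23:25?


Start time: 00:10 = 10 minutes from midnight
End time: 23:25 = 1405 minutes from midnight
Difference: 1405 - 10 = 1395 minutes
That is 23 hours and 15 minutes

1395


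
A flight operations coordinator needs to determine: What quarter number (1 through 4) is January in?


Month: January (month 1)
Q1: January-March (months 1-3)
Q2: April-June (months 4-6)
Q3: July-September (months 7-9)
Q4: October-December (months 10-12)
Month 1 falls in Q1

1


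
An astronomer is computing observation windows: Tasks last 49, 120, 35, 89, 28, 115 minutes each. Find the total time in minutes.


Durations: 49, 120, 35, 89, 28, 115
Running sum: 49
+ 120 = 169
+ 35 = 204
+ 89 = 293
+ 28 = 321
+ 115 = 436
Total duration: 436 minutes
That is 7 hours and 16 minutes

436


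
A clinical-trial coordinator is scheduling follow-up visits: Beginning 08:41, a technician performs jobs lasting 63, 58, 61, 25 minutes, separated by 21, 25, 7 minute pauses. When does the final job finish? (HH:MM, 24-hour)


Start: 08:41 = 521 min from midnight
  after task 1 (63 min): 09:44
  after break (21 min): 10:05
  after task 2 (58 min): 11:03
  after break (25 min): 11:28
  after task 3 (61 min): 12:29
  after break (7 min): 12:36
  after task 4 (25 min): 13:01
Total elapsed: 260 minutes
End time: 13:01

13:01


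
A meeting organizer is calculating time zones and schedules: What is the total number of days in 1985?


Year: 1985
Check leap year rules:
Divisible by 4? No
1985 is not a leap year
Days: 365

365


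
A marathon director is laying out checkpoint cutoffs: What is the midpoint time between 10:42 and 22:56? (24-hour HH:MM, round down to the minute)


Start time: 10:42 = 642 minutes from midnight
End time: 22:56 = 1376 minutes from midnight
Sum: 642 + 1376 = 2018
Midpoint: 2018 / 2 = 1009 minutes
Convert: 1009 / 60 = 16 hours, 49 minutes
Result: 16:49

16:49


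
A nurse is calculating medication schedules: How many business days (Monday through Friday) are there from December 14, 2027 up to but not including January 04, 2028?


Start: 2027-12-14 (Tuesday)
End (exclusive): 2028-01-04 (Tuesday)
Total calendar days: 21
Full weeks: 21 // 7 = 3 -> 15 weekdays
Remaining 0 days starting on Tuesday:
Total business days: 15 + 0 = 15

15


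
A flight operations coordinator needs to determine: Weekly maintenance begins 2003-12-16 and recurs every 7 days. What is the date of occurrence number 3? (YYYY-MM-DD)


First occurrence: 2003-12-16 (occurrence 1)
Each occurrence is 7 days after the previous.
Occurrence 3 is 2 weeks after the first.
2 weeks = 14 days
2003-12-16 + 14 days = 2003-12-30

2003-12-30


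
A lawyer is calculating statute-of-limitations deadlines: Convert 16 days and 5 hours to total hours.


Days: 16
Extra hours: 5
Hours per day: 24
Days to hours: 16 x 24 = 384
Total: 384 + 5 = 389

389


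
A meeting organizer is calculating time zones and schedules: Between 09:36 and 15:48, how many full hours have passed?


Start: 09:36
End: 15:48
Hour difference: 15 - 9 = 6 hours
Minute difference: 48 - 36 = 12 minutes
Total minutes: 372
Complete hours: 372 / 60 = 6 (remainder 12)

6
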